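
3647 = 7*521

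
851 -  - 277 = 1128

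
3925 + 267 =4192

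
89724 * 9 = 807516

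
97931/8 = 97931/8 = 12241.38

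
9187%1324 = 1243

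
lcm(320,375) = 24000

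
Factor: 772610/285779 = 2^1 * 5^1*13^ (  -  2 )*19^ ( - 1) * 89^( -1)*77261^1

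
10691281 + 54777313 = 65468594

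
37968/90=6328/15=421.87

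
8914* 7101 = 63298314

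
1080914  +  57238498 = 58319412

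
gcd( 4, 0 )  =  4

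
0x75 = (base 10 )117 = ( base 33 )3I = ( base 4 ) 1311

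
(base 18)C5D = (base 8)7627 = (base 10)3991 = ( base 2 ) 111110010111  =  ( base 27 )5CM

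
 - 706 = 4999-5705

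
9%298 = 9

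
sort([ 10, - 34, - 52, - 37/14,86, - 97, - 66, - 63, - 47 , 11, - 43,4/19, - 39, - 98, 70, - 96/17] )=[ - 98, - 97, - 66,-63, - 52,-47, - 43, - 39,-34, -96/17,-37/14, 4/19, 10,11, 70, 86]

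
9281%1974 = 1385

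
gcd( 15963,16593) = 3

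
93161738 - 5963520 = 87198218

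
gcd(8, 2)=2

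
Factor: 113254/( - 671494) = - 17^1*3331^1 * 335747^( - 1) = - 56627/335747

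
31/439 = 31/439 = 0.07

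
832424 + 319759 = 1152183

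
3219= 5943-2724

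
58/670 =29/335 =0.09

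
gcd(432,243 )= 27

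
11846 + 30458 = 42304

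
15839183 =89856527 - 74017344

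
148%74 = 0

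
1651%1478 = 173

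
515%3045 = 515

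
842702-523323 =319379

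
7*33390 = 233730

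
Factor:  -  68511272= - 2^3*37^1  *  59^1*3923^1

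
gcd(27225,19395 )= 45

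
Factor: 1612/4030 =2^1*5^(- 1 ) = 2/5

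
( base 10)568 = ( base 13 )349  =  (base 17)1G7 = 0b1000111000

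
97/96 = 1 + 1/96 = 1.01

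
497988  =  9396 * 53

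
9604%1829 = 459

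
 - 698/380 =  - 2 + 31/190 = - 1.84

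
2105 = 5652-3547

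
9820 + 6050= 15870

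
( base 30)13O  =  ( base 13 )600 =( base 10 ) 1014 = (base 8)1766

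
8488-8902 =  - 414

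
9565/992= 9565/992 = 9.64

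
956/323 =956/323 = 2.96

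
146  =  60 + 86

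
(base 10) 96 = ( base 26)3I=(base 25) 3L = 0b1100000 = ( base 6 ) 240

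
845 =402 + 443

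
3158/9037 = 3158/9037 = 0.35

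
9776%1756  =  996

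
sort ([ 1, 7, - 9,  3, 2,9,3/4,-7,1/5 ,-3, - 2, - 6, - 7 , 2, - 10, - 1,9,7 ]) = [ - 10, -9, - 7,  -  7, - 6, - 3, - 2, - 1, 1/5,3/4, 1,2,2,3 , 7, 7 , 9,9 ]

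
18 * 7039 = 126702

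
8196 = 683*12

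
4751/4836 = 4751/4836 =0.98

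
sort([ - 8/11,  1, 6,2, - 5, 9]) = [- 5, - 8/11, 1,  2,  6,9] 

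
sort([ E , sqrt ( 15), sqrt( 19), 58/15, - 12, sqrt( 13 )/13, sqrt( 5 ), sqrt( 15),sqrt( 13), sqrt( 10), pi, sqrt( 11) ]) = [ - 12, sqrt( 13 ) /13,sqrt(5 ),E, pi,sqrt( 10), sqrt( 11 ), sqrt( 13 ), 58/15 , sqrt( 15 ), sqrt( 15 ),sqrt(19)]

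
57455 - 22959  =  34496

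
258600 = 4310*60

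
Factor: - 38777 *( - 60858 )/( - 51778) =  - 1179945333/25889 = - 3^3 * 7^2*17^1  *23^1 * 2281^1 * 25889^( - 1 )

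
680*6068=4126240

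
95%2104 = 95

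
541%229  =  83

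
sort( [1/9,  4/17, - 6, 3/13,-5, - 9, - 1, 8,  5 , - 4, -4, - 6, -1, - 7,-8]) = [-9, - 8,  -  7,-6,- 6, - 5, - 4,-4,  -  1,-1, 1/9, 3/13, 4/17,5, 8] 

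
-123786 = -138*897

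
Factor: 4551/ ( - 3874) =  - 2^( - 1) * 3^1 * 13^( - 1)*37^1*41^1*149^( - 1 )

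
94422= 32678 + 61744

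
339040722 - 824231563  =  -485190841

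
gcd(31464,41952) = 10488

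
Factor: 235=5^1*47^1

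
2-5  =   - 3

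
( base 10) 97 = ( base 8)141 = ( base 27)3G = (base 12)81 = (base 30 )37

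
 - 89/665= -89/665 = -  0.13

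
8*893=7144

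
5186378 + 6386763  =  11573141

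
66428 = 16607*4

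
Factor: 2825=5^2*113^1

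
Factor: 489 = 3^1*163^1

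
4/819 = 4/819 = 0.00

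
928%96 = 64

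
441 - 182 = 259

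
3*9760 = 29280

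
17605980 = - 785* ( - 22428) 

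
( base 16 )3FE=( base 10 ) 1022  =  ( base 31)11U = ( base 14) 530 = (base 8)1776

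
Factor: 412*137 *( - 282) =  - 15917208   =  - 2^3*3^1 * 47^1 * 103^1 * 137^1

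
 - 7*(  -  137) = 959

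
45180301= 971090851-925910550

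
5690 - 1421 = 4269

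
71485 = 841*85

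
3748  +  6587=10335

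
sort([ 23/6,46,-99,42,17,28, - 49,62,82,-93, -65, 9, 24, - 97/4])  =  [-99, -93, - 65, - 49,-97/4,23/6,9, 17,24,28,42,46,62,82 ]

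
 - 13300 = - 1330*10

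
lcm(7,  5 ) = 35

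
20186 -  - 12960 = 33146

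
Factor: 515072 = 2^10*503^1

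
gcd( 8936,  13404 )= 4468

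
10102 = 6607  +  3495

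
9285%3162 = 2961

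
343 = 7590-7247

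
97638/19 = 5138 + 16/19 = 5138.84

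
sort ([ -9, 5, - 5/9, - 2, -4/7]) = [ - 9,- 2, - 4/7, - 5/9 , 5]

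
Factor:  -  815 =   -  5^1*163^1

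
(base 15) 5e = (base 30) 2t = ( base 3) 10022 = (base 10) 89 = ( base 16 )59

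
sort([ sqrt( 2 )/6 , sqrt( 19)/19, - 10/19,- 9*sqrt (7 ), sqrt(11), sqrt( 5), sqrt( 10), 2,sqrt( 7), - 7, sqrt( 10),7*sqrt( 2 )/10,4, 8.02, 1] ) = [ - 9*sqrt( 7), -7, - 10/19, sqrt(19) /19,  sqrt(2) /6,7*sqrt (2 ) /10, 1,2, sqrt ( 5)  ,  sqrt(7),  sqrt( 10 ),sqrt(10), sqrt( 11 ), 4,8.02 ]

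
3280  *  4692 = 15389760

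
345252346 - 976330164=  - 631077818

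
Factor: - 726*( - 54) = 2^2*3^4*11^2 = 39204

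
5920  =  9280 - 3360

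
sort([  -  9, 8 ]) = [-9,8]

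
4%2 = 0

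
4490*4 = 17960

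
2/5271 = 2/5271 = 0.00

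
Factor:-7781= - 31^1*251^1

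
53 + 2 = 55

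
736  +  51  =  787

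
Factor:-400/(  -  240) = 3^( - 1) * 5^1 = 5/3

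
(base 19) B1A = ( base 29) 4LR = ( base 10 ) 4000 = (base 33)3m7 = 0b111110100000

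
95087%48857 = 46230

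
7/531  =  7/531=0.01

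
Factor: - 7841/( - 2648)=2^( - 3 )*331^(-1)* 7841^1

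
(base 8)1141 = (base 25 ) O9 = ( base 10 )609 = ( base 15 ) 2A9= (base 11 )504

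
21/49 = 3/7 = 0.43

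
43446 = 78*557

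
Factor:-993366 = -2^1*3^2*11^1*29^1 * 173^1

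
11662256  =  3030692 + 8631564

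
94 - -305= 399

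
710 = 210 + 500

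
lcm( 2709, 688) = 43344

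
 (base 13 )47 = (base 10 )59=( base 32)1r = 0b111011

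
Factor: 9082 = 2^1 *19^1*239^1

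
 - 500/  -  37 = 500/37 = 13.51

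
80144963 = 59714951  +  20430012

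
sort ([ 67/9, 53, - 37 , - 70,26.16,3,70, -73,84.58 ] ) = [-73, - 70, - 37,3 , 67/9,26.16,53,70, 84.58] 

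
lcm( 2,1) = 2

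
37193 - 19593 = 17600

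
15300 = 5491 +9809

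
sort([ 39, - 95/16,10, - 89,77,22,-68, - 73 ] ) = [ - 89,-73, - 68, - 95/16, 10,22, 39,77]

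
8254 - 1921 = 6333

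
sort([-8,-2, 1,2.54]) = [ - 8, - 2,1, 2.54 ]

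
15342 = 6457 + 8885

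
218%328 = 218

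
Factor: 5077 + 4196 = 9273 = 3^1*11^1*281^1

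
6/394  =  3/197 = 0.02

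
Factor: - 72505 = -5^1*17^1*853^1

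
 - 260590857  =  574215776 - 834806633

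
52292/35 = 52292/35 = 1494.06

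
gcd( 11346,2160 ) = 6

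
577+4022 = 4599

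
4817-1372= 3445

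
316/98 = 3  +  11/49=3.22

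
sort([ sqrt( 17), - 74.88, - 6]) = [ - 74.88, - 6, sqrt(17 ) ] 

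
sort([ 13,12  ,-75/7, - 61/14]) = [-75/7, - 61/14, 12, 13]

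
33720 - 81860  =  -48140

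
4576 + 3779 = 8355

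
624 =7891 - 7267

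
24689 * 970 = 23948330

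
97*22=2134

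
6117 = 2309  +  3808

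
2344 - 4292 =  - 1948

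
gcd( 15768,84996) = 108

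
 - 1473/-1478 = 1473/1478 = 1.00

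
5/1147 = 5/1147  =  0.00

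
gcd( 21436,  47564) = 92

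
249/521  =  249/521=0.48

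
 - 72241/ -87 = 72241/87 = 830.36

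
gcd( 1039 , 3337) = 1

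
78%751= 78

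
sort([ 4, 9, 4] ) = [4,4, 9 ]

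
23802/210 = 3967/35=113.34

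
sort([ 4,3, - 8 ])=[-8,3, 4] 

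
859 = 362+497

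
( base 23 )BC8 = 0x17d7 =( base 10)6103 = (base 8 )13727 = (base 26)90J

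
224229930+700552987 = 924782917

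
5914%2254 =1406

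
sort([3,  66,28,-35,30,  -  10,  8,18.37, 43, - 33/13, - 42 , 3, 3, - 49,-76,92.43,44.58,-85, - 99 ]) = [ - 99, - 85, - 76, -49, - 42, - 35,-10, - 33/13, 3 , 3,3,8, 18.37,28,30 , 43,44.58,66,92.43]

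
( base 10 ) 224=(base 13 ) 143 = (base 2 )11100000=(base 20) B4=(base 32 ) 70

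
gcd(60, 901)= 1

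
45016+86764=131780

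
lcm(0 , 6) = 0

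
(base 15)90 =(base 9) 160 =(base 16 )87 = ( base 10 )135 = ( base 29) 4j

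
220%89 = 42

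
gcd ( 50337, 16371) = 153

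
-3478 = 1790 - 5268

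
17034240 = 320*53232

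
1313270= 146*8995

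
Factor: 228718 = 2^1 * 7^1 * 17^1*31^2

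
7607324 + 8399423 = 16006747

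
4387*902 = 3957074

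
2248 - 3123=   -  875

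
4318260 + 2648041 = 6966301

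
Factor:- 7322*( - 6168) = 2^4*3^1 *7^1 * 257^1*523^1 = 45162096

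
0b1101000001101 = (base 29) 7qs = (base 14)2605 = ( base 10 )6669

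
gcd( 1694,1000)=2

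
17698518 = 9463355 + 8235163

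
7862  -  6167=1695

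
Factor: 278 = 2^1 * 139^1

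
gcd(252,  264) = 12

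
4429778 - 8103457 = - 3673679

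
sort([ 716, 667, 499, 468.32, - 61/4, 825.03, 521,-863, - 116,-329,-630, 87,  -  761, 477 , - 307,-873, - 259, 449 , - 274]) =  [ - 873, - 863,  -  761, - 630,- 329, - 307, - 274, - 259, - 116, - 61/4, 87 , 449, 468.32,477 , 499, 521, 667, 716,825.03]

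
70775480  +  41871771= 112647251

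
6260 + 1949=8209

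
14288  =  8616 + 5672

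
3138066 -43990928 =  - 40852862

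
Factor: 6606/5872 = 9/8=2^( - 3 ) * 3^2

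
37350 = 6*6225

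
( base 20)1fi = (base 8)1316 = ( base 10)718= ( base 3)222121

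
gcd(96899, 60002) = 1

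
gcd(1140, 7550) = 10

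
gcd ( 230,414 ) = 46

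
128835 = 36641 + 92194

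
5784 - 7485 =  - 1701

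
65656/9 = 7295 + 1/9 = 7295.11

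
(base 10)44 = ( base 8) 54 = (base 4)230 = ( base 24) 1k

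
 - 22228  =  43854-66082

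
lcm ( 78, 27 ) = 702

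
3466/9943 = 3466/9943 = 0.35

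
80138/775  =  80138/775 = 103.40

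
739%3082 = 739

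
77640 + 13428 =91068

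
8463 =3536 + 4927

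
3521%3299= 222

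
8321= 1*8321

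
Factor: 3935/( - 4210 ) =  - 787/842 = -2^( - 1)*421^( - 1) * 787^1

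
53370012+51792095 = 105162107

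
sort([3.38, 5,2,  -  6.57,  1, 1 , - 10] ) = [-10, - 6.57, 1, 1, 2,3.38, 5] 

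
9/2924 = 9/2924 =0.00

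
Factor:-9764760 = -2^3*3^1*5^1*81373^1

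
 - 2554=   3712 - 6266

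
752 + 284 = 1036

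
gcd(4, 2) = 2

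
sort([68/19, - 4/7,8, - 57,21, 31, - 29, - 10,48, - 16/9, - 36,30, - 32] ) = [ - 57,  -  36, - 32,-29, - 10, - 16/9, - 4/7, 68/19,8,21, 30, 31,48]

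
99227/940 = 99227/940 = 105.56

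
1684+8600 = 10284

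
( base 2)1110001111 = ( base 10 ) 911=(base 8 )1617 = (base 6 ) 4115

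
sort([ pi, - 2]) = [ - 2 , pi]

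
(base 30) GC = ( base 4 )13230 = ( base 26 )IO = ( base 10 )492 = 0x1ec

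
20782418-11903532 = 8878886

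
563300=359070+204230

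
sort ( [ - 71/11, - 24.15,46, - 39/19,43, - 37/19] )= [ - 24.15, - 71/11, -39/19,-37/19,43, 46]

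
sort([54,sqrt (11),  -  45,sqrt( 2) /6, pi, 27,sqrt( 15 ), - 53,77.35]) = [-53, - 45 , sqrt( 2)/6, pi,sqrt(11),sqrt(15), 27,54, 77.35 ] 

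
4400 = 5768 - 1368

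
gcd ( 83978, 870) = 2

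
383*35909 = 13753147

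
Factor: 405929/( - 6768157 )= -11^ ( - 1)*41^ (-1)*43^( - 1)*89^1 * 349^ ( - 1 )* 4561^1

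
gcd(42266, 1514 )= 2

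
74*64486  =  4771964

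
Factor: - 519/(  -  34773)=67^ ( - 1) = 1/67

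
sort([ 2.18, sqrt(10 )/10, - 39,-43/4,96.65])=[ - 39,-43/4, sqrt( 10)/10, 2.18,  96.65 ] 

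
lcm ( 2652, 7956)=7956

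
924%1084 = 924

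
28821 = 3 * 9607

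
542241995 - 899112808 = -356870813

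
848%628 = 220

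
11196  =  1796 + 9400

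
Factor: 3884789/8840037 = 3^(- 1)*17^1*  228517^1 * 2946679^(- 1 ) 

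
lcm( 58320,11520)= 933120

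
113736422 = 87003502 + 26732920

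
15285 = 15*1019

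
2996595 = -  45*( - 66591 ) 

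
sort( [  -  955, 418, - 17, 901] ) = [ - 955, - 17,418,901 ] 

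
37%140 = 37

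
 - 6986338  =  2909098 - 9895436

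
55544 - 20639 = 34905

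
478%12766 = 478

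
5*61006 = 305030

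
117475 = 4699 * 25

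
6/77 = 6/77=0.08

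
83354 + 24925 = 108279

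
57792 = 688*84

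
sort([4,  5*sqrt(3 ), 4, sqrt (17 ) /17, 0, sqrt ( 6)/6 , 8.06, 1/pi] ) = [0, sqrt ( 17 )/17,1/pi , sqrt( 6) /6 , 4,4, 8.06, 5*sqrt (3)] 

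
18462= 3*6154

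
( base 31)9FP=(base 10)9139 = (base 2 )10001110110011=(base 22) ij9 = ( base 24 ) fkj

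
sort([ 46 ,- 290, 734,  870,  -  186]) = [-290, - 186,  46, 734, 870]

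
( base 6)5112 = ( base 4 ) 101210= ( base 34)X2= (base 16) 464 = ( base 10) 1124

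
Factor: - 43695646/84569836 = - 21847823/42284918 = - 2^( - 1)*13^(-1)*19^(-1 ) *85597^( - 1 )*21847823^1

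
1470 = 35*42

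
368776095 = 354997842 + 13778253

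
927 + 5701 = 6628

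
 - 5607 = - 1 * 5607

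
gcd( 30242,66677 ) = 1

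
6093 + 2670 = 8763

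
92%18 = 2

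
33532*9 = 301788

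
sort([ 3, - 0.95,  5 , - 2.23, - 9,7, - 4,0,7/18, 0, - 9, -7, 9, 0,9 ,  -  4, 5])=[ - 9, - 9,-7, - 4, - 4, - 2.23, - 0.95 , 0, 0, 0,7/18, 3, 5 , 5, 7, 9, 9]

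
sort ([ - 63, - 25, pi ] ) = [ - 63, - 25, pi]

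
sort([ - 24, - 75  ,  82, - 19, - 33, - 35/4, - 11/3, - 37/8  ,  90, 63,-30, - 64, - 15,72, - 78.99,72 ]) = [- 78.99, - 75,  -  64, - 33, - 30, - 24, - 19,-15, - 35/4, - 37/8, - 11/3, 63,  72, 72,  82 , 90]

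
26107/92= 283+71/92 = 283.77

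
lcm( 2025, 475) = 38475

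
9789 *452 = 4424628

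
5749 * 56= 321944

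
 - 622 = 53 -675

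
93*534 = 49662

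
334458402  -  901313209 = - 566854807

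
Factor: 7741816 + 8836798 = 16578614= 2^1*13^1*31^1*67^1*307^1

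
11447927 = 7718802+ 3729125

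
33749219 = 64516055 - 30766836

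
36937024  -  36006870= 930154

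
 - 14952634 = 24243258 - 39195892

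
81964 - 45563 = 36401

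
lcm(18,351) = 702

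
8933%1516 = 1353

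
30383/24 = 30383/24= 1265.96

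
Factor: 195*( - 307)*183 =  - 10955295 = - 3^2* 5^1 * 13^1*61^1 * 307^1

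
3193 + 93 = 3286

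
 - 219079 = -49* 4471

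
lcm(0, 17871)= 0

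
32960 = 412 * 80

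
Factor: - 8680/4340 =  - 2 = - 2^1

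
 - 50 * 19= - 950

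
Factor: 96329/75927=3^(  -  1 )*25309^ (- 1)*96329^1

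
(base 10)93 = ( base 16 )5d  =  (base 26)3F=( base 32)2T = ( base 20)4d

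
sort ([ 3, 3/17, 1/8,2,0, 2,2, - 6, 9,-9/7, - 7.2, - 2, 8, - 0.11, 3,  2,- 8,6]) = [ - 8, - 7.2, - 6,  -  2, - 9/7, - 0.11, 0, 1/8, 3/17, 2, 2, 2,2,  3, 3, 6, 8,9]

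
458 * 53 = 24274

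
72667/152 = 72667/152= 478.07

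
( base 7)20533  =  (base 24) 8j7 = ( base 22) aab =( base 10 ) 5071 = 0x13cf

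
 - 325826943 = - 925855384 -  - 600028441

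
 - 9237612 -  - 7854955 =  - 1382657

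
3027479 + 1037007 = 4064486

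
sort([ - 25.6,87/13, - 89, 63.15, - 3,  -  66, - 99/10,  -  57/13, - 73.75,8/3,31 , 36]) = [ - 89, - 73.75, - 66, - 25.6, - 99/10, - 57/13, - 3, 8/3,87/13,31, 36 , 63.15]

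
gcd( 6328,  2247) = 7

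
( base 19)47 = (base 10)83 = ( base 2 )1010011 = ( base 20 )43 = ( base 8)123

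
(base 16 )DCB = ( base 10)3531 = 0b110111001011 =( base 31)3ks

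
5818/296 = 19 + 97/148 = 19.66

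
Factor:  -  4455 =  - 3^4*5^1*11^1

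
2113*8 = 16904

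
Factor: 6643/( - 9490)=- 2^ (-1 )*5^( - 1 )*7^1  =  - 7/10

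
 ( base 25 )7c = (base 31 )61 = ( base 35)5C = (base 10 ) 187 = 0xbb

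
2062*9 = 18558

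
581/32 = 581/32 =18.16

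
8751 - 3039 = 5712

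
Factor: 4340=2^2*5^1*7^1*31^1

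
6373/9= 708 + 1/9 = 708.11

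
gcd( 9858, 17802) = 6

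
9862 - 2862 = 7000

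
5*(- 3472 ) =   -  17360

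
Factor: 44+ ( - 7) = 37  =  37^1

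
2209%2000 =209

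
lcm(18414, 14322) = 128898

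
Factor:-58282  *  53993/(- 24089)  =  2^1 * 7^1  *13^( -1)*17^( - 1) * 23^1 * 109^(  -  1)*181^1*53993^1  =  3146820026/24089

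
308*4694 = 1445752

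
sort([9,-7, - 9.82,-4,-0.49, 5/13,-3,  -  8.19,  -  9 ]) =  [-9.82, - 9,-8.19,-7,-4, - 3, - 0.49,  5/13,9]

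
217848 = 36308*6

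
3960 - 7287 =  - 3327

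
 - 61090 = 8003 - 69093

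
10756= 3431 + 7325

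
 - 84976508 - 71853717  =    -  156830225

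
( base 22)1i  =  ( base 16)28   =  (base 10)40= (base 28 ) 1C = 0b101000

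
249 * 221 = 55029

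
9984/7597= 1 + 2387/7597 = 1.31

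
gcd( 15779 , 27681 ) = 1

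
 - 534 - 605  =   - 1139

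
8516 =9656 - 1140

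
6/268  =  3/134 = 0.02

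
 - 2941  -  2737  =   - 5678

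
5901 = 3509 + 2392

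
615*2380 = 1463700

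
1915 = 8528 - 6613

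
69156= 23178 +45978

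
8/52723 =8/52723 = 0.00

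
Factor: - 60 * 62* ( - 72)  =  2^6*3^3 * 5^1 * 31^1=267840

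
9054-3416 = 5638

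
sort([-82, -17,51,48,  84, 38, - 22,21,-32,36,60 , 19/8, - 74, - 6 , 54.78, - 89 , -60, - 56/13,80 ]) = [ - 89,-82,-74, - 60, - 32, -22,  -  17, - 6,-56/13 , 19/8,21 , 36,38, 48 , 51, 54.78,60,80,84]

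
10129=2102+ 8027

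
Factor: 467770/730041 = 2^1*3^( - 1)*5^1*13^(-1)*29^1*1613^1* 18719^( - 1)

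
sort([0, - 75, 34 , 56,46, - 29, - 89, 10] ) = [ - 89, - 75, - 29, 0,10,  34, 46,56]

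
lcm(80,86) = 3440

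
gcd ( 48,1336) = 8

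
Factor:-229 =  - 229^1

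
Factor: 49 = 7^2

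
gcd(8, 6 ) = 2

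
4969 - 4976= - 7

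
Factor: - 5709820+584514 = -2^1*383^1*6691^1 = - 5125306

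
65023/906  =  71+697/906 = 71.77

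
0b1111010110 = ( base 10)982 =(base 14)502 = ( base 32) um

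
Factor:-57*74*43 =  - 181374 = -2^1*3^1*19^1*37^1*43^1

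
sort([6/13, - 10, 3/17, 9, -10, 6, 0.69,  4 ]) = [  -  10,-10, 3/17, 6/13, 0.69, 4, 6, 9]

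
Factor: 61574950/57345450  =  1231499/1146909=3^( - 1 ) * 409^1*3011^1*382303^ ( - 1)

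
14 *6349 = 88886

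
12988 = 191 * 68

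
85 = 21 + 64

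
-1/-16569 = 1/16569 =0.00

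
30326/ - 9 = - 3370 + 4/9=   -3369.56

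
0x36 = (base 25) 24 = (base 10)54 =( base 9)60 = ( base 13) 42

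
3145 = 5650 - 2505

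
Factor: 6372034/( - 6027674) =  - 3186017/3013837= - 19^(-1 ) *127^( - 1 )*563^1*1249^(-1 )*5659^1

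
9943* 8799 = 87488457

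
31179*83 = 2587857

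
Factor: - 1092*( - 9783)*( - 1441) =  - 15394254876 = - 2^2*3^3*7^1*11^1 * 13^1*131^1*1087^1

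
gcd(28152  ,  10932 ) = 12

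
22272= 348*64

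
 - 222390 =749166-971556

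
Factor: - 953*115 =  - 5^1*23^1*953^1  =  - 109595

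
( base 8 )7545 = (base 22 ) 833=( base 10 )3941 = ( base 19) AH8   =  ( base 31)434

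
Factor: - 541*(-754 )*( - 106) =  - 43238884  =  - 2^2*13^1*29^1 *53^1*541^1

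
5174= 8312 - 3138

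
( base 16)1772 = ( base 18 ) 1098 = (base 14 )228a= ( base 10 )6002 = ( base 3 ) 22020022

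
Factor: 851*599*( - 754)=-2^1*13^1*23^1*29^1*37^1*599^1=   - 384350746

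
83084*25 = 2077100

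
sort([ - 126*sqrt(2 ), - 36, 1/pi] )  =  [ - 126*sqrt (2 ), - 36,1/pi ] 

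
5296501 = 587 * 9023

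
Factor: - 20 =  - 2^2*5^1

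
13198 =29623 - 16425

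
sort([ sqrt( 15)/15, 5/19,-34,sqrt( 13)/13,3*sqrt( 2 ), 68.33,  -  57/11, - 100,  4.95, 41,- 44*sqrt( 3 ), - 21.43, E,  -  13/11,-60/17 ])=[- 100, - 44*sqrt( 3), - 34, - 21.43,-57/11,  -  60/17, - 13/11 , sqrt ( 15)/15,5/19,sqrt( 13 )/13, E,3*sqrt( 2), 4.95, 41,68.33]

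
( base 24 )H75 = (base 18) 1cdb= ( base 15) 2E45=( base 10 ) 9965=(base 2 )10011011101101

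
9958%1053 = 481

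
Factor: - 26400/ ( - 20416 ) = 2^( - 1)*3^1*5^2*29^ (-1)  =  75/58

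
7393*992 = 7333856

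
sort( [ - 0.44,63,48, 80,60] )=[ - 0.44,48,60,63,80 ]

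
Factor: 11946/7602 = 11/7=7^( - 1)*11^1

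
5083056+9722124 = 14805180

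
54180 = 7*7740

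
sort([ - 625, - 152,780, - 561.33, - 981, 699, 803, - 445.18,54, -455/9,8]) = [ - 981, - 625,-561.33, - 445.18,-152,  -  455/9,  8,54,699,780,803 ]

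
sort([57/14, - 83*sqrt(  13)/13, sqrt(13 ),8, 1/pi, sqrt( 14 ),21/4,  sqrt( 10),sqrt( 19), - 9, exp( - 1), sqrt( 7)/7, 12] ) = [ - 83* sqrt( 13)/13, - 9,1/pi, exp ( - 1 ),sqrt( 7)/7, sqrt(10 ), sqrt( 13), sqrt ( 14 ), 57/14,sqrt( 19), 21/4,8, 12]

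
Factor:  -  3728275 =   -  5^2*19^1*47^1*167^1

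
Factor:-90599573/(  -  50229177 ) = 3^( - 1 )*461^( - 1 )*36319^(-1)*90599573^1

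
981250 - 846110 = 135140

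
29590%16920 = 12670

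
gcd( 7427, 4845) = 1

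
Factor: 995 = 5^1*199^1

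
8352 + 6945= 15297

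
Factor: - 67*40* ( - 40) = 107200=2^6*5^2*67^1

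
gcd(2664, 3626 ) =74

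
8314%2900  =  2514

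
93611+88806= 182417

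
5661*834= 4721274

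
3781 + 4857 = 8638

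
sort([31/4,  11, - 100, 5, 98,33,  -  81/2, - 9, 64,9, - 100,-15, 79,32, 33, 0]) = [ - 100, - 100, - 81/2  , - 15, - 9, 0,5,31/4, 9,11,  32, 33 , 33, 64,79, 98]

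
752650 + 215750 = 968400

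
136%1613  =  136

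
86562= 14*6183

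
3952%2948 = 1004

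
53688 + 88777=142465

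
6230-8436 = - 2206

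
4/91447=4/91447 = 0.00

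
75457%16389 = 9901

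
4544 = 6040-1496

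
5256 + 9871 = 15127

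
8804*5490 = 48333960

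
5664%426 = 126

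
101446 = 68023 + 33423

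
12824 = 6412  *2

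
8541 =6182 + 2359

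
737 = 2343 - 1606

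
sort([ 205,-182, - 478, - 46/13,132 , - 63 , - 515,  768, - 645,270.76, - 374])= [ - 645, - 515 , - 478,  -  374 ,- 182, - 63,-46/13,132,205, 270.76,768]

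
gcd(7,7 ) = 7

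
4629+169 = 4798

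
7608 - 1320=6288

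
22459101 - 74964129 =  - 52505028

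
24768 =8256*3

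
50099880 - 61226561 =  - 11126681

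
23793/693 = 34+1/3 =34.33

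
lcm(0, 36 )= 0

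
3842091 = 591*6501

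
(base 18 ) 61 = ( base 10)109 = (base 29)3m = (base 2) 1101101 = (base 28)3P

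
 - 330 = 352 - 682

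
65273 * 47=3067831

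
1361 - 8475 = -7114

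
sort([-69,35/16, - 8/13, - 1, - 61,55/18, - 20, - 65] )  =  [ - 69, - 65, -61, - 20, - 1, - 8/13 , 35/16, 55/18 ] 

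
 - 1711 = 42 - 1753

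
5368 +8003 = 13371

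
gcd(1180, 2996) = 4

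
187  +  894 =1081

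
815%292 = 231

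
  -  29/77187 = -1 + 77158/77187 = - 0.00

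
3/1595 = 3/1595 = 0.00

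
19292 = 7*2756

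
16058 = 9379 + 6679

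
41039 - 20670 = 20369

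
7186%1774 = 90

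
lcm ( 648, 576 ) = 5184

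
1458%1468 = 1458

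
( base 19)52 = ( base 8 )141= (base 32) 31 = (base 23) 45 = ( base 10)97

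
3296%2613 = 683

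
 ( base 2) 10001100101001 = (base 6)105401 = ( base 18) 19E1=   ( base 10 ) 9001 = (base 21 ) k8d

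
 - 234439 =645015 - 879454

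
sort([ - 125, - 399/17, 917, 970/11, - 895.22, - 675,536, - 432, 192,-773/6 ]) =[ - 895.22, - 675, - 432, - 773/6, - 125,-399/17,970/11, 192,536, 917]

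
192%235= 192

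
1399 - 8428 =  - 7029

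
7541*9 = 67869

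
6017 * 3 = 18051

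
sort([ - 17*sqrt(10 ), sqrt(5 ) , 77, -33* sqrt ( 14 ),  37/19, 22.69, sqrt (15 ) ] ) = [ - 33*sqrt(14 ), - 17*sqrt(10 ),37/19,  sqrt(5 ),sqrt( 15 ),22.69 , 77 ]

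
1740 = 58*30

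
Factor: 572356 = 2^2*17^1 * 19^1 * 443^1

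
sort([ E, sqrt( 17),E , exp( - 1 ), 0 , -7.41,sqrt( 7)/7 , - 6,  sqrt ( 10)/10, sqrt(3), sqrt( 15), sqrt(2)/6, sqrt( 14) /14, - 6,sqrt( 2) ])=[ - 7.41, - 6 , - 6, 0,sqrt( 2)/6,  sqrt ( 14 ) /14,sqrt (10)/10, exp( - 1),sqrt(7)/7,sqrt ( 2), sqrt ( 3 ),E , E, sqrt( 15),sqrt( 17)]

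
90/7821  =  10/869 = 0.01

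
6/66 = 1/11=0.09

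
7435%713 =305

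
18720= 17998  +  722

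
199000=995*200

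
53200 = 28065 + 25135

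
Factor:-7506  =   - 2^1*3^3*139^1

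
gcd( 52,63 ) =1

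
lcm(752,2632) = 5264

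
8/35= 8/35 = 0.23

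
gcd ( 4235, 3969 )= 7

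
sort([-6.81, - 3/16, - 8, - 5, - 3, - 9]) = [ - 9, - 8, - 6.81, - 5,  -  3, - 3/16]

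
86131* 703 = 60550093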